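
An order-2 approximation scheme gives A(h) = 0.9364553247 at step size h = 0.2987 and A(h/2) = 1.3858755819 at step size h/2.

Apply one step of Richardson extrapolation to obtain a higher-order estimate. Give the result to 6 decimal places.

The method has order 2: 2^2 = 4.
4 × 1.3858755819 = 5.5435023276; subtract 0.9364553247 → 4.6070470029
Extrapolated: 4.6070470029 / 3 = 1.5356823343

1.535682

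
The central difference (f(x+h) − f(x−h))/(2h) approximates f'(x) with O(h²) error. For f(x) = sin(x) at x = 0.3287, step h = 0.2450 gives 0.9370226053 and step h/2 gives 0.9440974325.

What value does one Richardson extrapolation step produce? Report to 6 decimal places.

The method has order 2: 2^2 = 4.
Numerator 4 × A(h/2) − A(h) = 4 × 0.9440974325 − 0.9370226053 = 2.8393671247
R = 2.8393671247/3 = 0.9464557082

0.946456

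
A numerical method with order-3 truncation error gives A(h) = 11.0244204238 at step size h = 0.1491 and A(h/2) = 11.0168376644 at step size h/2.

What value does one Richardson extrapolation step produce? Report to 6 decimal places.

Leading term ∝ h^3; use weight 8 = 2^3.
Top: 8(11.0168376644) − (11.0244204238) = 77.1102808914
Denominator 8 − 1 = 7.
Result: 11.0157544131

11.015754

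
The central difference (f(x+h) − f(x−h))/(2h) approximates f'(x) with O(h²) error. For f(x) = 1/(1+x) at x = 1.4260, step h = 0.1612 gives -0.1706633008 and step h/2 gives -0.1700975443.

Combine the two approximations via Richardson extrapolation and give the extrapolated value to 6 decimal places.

-0.169909

Error is O(h^2); halving h shrinks it by 2^2 = 4.
A(h/2) − A(h) = -0.1700975443 − (-0.1706633008) = 0.0005657565
Correction (A(h/2) − A(h))/(4 − 1) = 0.0005657565/3 = 0.0001885855
R = A(h/2) + (A(h/2) − A(h))/3 = -0.1700975443 + 0.0001885855 = -0.1699089588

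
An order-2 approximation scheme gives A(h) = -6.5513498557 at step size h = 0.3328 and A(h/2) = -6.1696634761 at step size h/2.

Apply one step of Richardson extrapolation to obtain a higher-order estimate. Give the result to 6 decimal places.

r = 2: numerator weight 4, denominator 3.
2^2×A(h/2) = -24.6786539044; minus A(h) gives -18.1273040487.
Denominator 4 − 1 = 3.
(4×(-6.1696634761) − (-6.5513498557))/(4 − 1) = -6.0424346829
Correction |R − A(h/2)| = 1.272e-01; gap |A(h/2) − A(h)| = 3.817e-01.

-6.042435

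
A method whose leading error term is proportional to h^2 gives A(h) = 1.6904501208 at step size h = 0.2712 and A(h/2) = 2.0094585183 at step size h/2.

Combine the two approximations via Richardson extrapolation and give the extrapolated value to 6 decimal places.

The method has order 2: 2^2 = 4.
4·2.0094585183 = 8.0378340732; 8.0378340732 − 1.6904501208 = 6.3473839524
Denominator 4 − 1 = 3.
Result: 2.1157946508
Correction |R − A(h/2)| = 1.063e-01; gap |A(h/2) − A(h)| = 3.190e-01.

2.115795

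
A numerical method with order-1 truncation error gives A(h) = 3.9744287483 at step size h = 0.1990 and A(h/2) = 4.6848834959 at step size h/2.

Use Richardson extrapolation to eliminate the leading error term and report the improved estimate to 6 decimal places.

5.395338

The method has order 1: 2^1 = 2.
Top: 2(4.6848834959) − (3.9744287483) = 5.3953382435
Divide by 2^1 − 1 = 1.
(2×4.6848834959 − 3.9744287483)/(2 − 1) = 5.3953382435
Shift from A(h/2): +0.7104547476.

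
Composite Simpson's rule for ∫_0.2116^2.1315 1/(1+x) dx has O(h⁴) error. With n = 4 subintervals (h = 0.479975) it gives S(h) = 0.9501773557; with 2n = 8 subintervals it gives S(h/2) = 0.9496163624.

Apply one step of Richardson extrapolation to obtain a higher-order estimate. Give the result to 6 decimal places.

With r = 4 the leading error scales as h^4, so the weight is 2^4 = 16.
16×0.9496163624 = 15.1938617984; subtract 0.9501773557 → 14.2436844427
Denominator 16 − 1 = 15.
Extrapolated: 14.2436844427 / 15 = 0.9495789628

0.949579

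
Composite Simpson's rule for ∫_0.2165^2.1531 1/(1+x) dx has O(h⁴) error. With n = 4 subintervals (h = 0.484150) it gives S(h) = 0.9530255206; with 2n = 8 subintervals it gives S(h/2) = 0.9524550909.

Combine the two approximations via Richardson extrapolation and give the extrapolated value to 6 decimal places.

0.952417

Order 4 gives 2^r = 16 and 2^r − 1 = 15.
2^4*A(h/2) = 15.2392814544; minus A(h) gives 14.2862559338.
Divide by 2^4 − 1 = 15.
14.2862559338 ÷ 15 = 0.9524170623
Correction |R − A(h/2)| = 3.803e-05; gap |A(h/2) − A(h)| = 5.704e-04.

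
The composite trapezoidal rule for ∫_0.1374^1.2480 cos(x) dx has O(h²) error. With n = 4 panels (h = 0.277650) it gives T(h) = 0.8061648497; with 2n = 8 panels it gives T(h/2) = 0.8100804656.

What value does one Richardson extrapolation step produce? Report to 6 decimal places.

Order 2 gives 2^r = 4 and 2^r − 1 = 3.
A(h/2) − A(h) = 0.8100804656 − 0.8061648497 = 0.0039156159
Correction (A(h/2) − A(h))/(4 − 1) = 0.0039156159/3 = 0.0013052053
R = 0.8100804656 + 0.0013052053 = 0.8113856709
Shift from A(h/2): +0.0013052053.

0.811386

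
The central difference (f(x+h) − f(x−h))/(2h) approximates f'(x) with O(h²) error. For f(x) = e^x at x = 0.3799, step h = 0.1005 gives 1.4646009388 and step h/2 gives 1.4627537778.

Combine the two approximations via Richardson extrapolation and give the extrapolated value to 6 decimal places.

r = 2: numerator weight 4, denominator 3.
Weighted: 5.8510151112 − 1.4646009388 = 4.3864141724
Divide by 2^2 − 1 = 3.
Extrapolated: 4.3864141724 / 3 = 1.4621380575

1.462138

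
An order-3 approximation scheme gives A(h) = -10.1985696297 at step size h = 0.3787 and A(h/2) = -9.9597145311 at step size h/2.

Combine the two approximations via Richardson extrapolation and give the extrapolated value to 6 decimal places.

-9.925592

Leading term ∝ h^3; use weight 8 = 2^3.
Weighted: (-79.6777162488) − (-10.1985696297) = -69.4791466191
R = (-69.4791466191)/7 = -9.9255923742
Shift from A(h/2): +0.0341221569.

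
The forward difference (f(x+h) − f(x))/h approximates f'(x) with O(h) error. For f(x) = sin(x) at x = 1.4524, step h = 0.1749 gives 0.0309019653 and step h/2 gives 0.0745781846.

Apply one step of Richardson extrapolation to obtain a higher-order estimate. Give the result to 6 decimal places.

0.118254

Method order is 1; weight 2^1 = 2.
Top: 2(0.0745781846) − (0.0309019653) = 0.1182544039
R = 0.1182544039/1 = 0.1182544039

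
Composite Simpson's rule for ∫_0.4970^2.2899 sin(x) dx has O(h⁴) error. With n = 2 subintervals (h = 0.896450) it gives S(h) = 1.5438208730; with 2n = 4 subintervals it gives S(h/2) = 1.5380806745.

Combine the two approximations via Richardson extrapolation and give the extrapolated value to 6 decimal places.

1.537698

Method order is 4; weight 2^4 = 16.
Difference of the inputs: 1.5380806745 − 1.5438208730 = -0.0057401985
Divide by 2^4 − 1 = 15: (-0.0057401985)/15 = -0.0003826799
R = 1.5380806745 − 0.0003826799 = 1.5376979946
Gap between inputs: 5.740e-03; correction applied: −0.0003826799.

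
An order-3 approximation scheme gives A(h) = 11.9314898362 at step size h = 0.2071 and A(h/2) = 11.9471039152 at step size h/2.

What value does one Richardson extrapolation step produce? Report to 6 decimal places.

11.949334

Order 3 gives 2^r = 8 and 2^r − 1 = 7.
A(h/2) − A(h) = 11.9471039152 − 11.9314898362 = 0.0156140790
Divide by 2^3 − 1 = 7: 0.0156140790/7 = 0.0022305827
R = A(h/2) + (A(h/2) − A(h))/7 = 11.9471039152 + 0.0022305827 = 11.9493344979
Shift from A(h/2): +0.0022305827.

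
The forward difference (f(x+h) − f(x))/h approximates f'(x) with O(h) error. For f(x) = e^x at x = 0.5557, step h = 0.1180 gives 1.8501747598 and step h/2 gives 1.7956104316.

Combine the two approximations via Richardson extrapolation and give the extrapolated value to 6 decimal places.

Order 1 gives 2^r = 2 and 2^r − 1 = 1.
Numerator 2*A(h/2) − A(h) = 2*1.7956104316 − 1.8501747598 = 1.7410461034
Divide by 2^1 − 1 = 1.
(2*1.7956104316 − 1.8501747598)/(2 − 1) = 1.7410461034

1.741046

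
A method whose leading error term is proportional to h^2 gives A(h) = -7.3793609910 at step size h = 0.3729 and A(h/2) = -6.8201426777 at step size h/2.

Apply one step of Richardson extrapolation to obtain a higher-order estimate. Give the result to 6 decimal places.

-6.633737

The method has order 2: 2^2 = 4.
Top: 4(-6.8201426777) − (-7.3793609910) = -19.9012097198
Denominator 4 − 1 = 3.
(4·(-6.8201426777) − (-7.3793609910))/(4 − 1) = -6.6337365733
Gap between inputs: 5.592e-01; correction applied: +0.1864061044.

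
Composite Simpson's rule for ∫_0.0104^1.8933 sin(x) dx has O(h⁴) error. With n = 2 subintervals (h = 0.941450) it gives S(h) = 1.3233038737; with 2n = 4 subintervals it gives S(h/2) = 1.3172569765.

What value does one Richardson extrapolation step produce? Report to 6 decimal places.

1.316854

Order 4 gives 2^r = 16 and 2^r − 1 = 15.
Numerator 16·A(h/2) − A(h) = 16·1.3172569765 − 1.3233038737 = 19.7528077503
Denominator 16 − 1 = 15.
19.7528077503 ÷ 15 = 1.3168538500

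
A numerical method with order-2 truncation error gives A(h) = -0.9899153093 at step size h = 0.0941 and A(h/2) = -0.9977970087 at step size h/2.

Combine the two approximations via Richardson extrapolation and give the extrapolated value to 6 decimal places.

-1.000424

The method has order 2: 2^2 = 4.
Difference of the inputs: -0.9977970087 − (-0.9899153093) = -0.0078816994
Divide by 2^2 − 1 = 3: (-0.0078816994)/3 = -0.0026272331
R = -0.9977970087 − 0.0026272331 = -1.0004242418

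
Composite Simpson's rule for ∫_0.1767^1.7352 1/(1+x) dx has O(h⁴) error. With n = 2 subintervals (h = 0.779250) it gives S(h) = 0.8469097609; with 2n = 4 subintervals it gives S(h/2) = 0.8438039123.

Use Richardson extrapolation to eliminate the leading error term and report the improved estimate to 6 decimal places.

Error is O(h^4); halving h shrinks it by 2^4 = 16.
Weighted: 13.5008625968 − 0.8469097609 = 12.6539528359
Denominator 16 − 1 = 15.
(16·0.8438039123 − 0.8469097609)/(16 − 1) = 0.8435968557
Correction |R − A(h/2)| = 2.071e-04; gap |A(h/2) − A(h)| = 3.106e-03.

0.843597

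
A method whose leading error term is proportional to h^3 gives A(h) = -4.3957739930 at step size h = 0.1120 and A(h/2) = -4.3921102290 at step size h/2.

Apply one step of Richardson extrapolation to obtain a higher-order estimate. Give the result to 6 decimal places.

-4.391587

The method has order 3: 2^3 = 8.
2^3·A(h/2) = -35.1368818320; minus A(h) gives -30.7411078390.
Extrapolated: (-30.7411078390) / 7 = -4.3915868341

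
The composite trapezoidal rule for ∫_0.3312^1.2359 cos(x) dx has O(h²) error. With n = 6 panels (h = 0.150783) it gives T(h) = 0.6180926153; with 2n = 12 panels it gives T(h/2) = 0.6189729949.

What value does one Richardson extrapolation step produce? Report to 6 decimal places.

With r = 2 the leading error scales as h^2, so the weight is 2^2 = 4.
Weighted: 2.4758919796 − 0.6180926153 = 1.8577993643
Divide by 2^2 − 1 = 3.
R = 1.8577993643/3 = 0.6192664548
Correction |R − A(h/2)| = 2.935e-04; gap |A(h/2) − A(h)| = 8.804e-04.

0.619266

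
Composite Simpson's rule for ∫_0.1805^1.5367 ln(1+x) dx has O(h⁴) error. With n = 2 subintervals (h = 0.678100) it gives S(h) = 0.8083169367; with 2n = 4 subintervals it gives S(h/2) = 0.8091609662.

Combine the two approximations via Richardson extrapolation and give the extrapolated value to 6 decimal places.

Leading term ∝ h^4; use weight 16 = 2^4.
Top: 16(0.8091609662) − (0.8083169367) = 12.1382585225
Divide by 2^4 − 1 = 15.
Extrapolated: 12.1382585225 / 15 = 0.8092172348
Correction |R − A(h/2)| = 5.627e-05; gap |A(h/2) − A(h)| = 8.440e-04.

0.809217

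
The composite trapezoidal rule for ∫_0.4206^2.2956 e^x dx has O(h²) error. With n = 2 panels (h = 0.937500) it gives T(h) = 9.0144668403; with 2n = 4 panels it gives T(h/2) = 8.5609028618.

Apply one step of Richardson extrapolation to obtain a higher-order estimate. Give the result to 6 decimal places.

r = 2, so 2^r = 4.
4*8.5609028618 − 9.0144668403 = 25.2291446069
Divide by 2^2 − 1 = 3.
(4*8.5609028618 − 9.0144668403)/(4 − 1) = 8.4097148690

8.409715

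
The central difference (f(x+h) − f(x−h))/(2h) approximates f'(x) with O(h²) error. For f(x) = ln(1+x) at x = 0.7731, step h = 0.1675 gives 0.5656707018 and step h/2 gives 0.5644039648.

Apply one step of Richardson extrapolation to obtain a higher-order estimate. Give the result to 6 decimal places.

0.563982

The method has order 2: 2^2 = 4.
Numerator 4*A(h/2) − A(h) = 4*0.5644039648 − 0.5656707018 = 1.6919451574
R = 1.6919451574/3 = 0.5639817191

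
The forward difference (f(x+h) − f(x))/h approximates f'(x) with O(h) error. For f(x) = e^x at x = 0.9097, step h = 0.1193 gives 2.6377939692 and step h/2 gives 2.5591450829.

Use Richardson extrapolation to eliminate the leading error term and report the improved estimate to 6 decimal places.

Leading term ∝ h^1; use weight 2 = 2^1.
2×2.5591450829 = 5.1182901658; subtract 2.6377939692 → 2.4804961966
Divide by 2^1 − 1 = 1.
So the Richardson estimate is 2.4804961966.
Correction |R − A(h/2)| = 7.865e-02; gap |A(h/2) − A(h)| = 7.865e-02.

2.480496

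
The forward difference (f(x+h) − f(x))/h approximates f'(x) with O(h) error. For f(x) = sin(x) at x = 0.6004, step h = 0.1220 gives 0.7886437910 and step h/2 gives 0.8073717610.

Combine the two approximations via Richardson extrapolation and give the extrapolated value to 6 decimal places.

0.826100

Error is O(h^1); halving h shrinks it by 2^1 = 2.
2 × 0.8073717610 = 1.6147435220; subtract 0.7886437910 → 0.8260997310
(2 × 0.8073717610 − 0.7886437910)/(2 − 1) = 0.8260997310
Shift from A(h/2): +0.0187279700.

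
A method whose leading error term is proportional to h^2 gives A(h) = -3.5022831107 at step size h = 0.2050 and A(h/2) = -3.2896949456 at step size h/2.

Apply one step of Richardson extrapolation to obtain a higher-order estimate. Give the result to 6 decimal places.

Error is O(h^2); halving h shrinks it by 2^2 = 4.
Difference of the inputs: -3.2896949456 − (-3.5022831107) = 0.2125881651
Divide by 2^2 − 1 = 3: 0.2125881651/3 = 0.0708627217
R = A(h/2) + (A(h/2) − A(h))/3 = -3.2896949456 + 0.0708627217 = -3.2188322239

-3.218832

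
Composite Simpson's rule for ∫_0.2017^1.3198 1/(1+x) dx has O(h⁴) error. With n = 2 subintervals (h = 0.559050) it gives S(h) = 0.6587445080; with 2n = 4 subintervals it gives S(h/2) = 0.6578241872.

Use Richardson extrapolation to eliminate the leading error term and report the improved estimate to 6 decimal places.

0.657763

The method has order 4: 2^4 = 16.
16×0.6578241872 = 10.5251869952; 10.5251869952 − 0.6587445080 = 9.8664424872
Denominator 16 − 1 = 15.
So the Richardson estimate is 0.6577628325.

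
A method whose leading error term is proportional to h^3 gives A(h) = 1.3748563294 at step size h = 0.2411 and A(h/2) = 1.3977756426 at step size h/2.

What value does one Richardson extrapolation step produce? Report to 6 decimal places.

1.401050

r = 3: numerator weight 8, denominator 7.
8 × 1.3977756426 − 1.3748563294 = 9.8073488114
Divide by 2^3 − 1 = 7.
Result: 1.4010498302
Shift from A(h/2): +0.0032741876.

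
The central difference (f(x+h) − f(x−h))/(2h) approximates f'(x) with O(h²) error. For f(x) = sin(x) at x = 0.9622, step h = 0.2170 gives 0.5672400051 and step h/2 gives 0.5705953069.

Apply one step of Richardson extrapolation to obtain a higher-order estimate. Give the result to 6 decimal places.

Method order is 2; weight 2^2 = 4.
4×0.5705953069 = 2.2823812276; subtract 0.5672400051 → 1.7151412225
1.7151412225 ÷ 3 = 0.5717137408

0.571714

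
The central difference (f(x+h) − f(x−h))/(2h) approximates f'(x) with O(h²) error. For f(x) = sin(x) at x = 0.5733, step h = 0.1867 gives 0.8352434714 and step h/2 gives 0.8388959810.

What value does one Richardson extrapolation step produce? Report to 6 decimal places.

Order 2 gives 2^r = 4 and 2^r − 1 = 3.
Numerator 4×A(h/2) − A(h) = 4×0.8388959810 − 0.8352434714 = 2.5203404526
2.5203404526 ÷ 3 = 0.8401134842
Shift from A(h/2): +0.0012175032.

0.840113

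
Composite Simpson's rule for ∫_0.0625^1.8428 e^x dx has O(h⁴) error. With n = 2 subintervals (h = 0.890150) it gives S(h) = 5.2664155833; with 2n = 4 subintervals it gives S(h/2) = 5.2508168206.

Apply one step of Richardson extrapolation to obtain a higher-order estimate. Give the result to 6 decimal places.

The method has order 4: 2^4 = 16.
Numerator 16·A(h/2) − A(h) = 16·5.2508168206 − 5.2664155833 = 78.7466535463
R = 78.7466535463/15 = 5.2497769031

5.249777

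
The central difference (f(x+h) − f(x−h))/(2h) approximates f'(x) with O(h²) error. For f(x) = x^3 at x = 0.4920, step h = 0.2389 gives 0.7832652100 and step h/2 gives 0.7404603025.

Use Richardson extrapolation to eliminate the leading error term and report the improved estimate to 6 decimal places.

Error is O(h^2); halving h shrinks it by 2^2 = 4.
4*0.7404603025 − 0.7832652100 = 2.1785760000
2.1785760000 ÷ 3 = 0.7261920000
Correction |R − A(h/2)| = 1.427e-02; gap |A(h/2) − A(h)| = 4.280e-02.

0.726192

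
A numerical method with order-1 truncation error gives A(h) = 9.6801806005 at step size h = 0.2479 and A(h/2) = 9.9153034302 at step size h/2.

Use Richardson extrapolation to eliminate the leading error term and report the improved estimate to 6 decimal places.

10.150426

Error is O(h^1); halving h shrinks it by 2^1 = 2.
Numerator 2×A(h/2) − A(h) = 2×9.9153034302 − 9.6801806005 = 10.1504262599
Extrapolated: 10.1504262599 / 1 = 10.1504262599
Gap between inputs: 2.351e-01; correction applied: +0.2351228297.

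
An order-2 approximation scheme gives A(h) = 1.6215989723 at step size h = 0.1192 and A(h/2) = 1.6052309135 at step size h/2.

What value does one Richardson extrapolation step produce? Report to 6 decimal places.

Method order is 2; weight 2^2 = 4.
4·1.6052309135 − 1.6215989723 = 4.7993246817
Denominator 4 − 1 = 3.
R = 4.7993246817/3 = 1.5997748939
Gap between inputs: 1.637e-02; correction applied: −0.0054560196.

1.599775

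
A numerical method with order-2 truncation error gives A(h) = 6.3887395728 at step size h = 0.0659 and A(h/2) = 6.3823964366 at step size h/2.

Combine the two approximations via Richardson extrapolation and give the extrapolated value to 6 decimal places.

Method order is 2; weight 2^2 = 4.
4·6.3823964366 − 6.3887395728 = 19.1408461736
Denominator 4 − 1 = 3.
(4·6.3823964366 − 6.3887395728)/(4 − 1) = 6.3802820579
Shift from A(h/2): −0.0021143787.

6.380282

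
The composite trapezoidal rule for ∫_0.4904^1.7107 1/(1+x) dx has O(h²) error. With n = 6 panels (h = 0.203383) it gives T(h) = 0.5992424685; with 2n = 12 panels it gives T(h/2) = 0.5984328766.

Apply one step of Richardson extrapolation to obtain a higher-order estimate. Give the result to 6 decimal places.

r = 2, so 2^r = 4.
Weighted: 2.3937315064 − 0.5992424685 = 1.7944890379
Divide by 2^2 − 1 = 3.
R = 1.7944890379/3 = 0.5981630126

0.598163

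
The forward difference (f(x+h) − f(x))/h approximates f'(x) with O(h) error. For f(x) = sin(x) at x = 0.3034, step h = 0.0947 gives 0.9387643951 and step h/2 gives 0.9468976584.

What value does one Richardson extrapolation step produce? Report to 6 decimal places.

With r = 1 the leading error scales as h^1, so the weight is 2^1 = 2.
Difference of the inputs: 0.9468976584 − 0.9387643951 = 0.0081332633
Correction (A(h/2) − A(h))/(2 − 1) = 0.0081332633/1 = 0.0081332633
R = 0.9468976584 + 0.0081332633 = 0.9550309217

0.955031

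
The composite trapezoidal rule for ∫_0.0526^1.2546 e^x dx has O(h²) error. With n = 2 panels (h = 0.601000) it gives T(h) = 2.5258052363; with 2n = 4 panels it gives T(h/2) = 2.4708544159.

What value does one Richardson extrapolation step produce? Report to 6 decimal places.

2.452537

r = 2, so 2^r = 4.
2^2·A(h/2) = 9.8834176636; minus A(h) gives 7.3576124273.
Divide by 2^2 − 1 = 3.
7.3576124273 ÷ 3 = 2.4525374758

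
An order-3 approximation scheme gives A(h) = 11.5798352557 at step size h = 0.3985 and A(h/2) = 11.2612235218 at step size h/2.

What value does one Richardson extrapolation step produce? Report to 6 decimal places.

The method has order 3: 2^3 = 8.
Top: 8(11.2612235218) − (11.5798352557) = 78.5099529187
(8 × 11.2612235218 − 11.5798352557)/(8 − 1) = 11.2157075598

11.215708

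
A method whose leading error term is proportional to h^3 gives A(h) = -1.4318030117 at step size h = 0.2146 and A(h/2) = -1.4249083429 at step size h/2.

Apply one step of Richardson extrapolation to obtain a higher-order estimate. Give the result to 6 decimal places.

-1.423923

Method order is 3; weight 2^3 = 8.
A(h/2) − A(h) = -1.4249083429 − (-1.4318030117) = 0.0068946688
Correction (A(h/2) − A(h))/(8 − 1) = 0.0068946688/7 = 0.0009849527
R = A(h/2) + (A(h/2) − A(h))/7 = -1.4249083429 + 0.0009849527 = -1.4239233902
Gap between inputs: 6.895e-03; correction applied: +0.0009849527.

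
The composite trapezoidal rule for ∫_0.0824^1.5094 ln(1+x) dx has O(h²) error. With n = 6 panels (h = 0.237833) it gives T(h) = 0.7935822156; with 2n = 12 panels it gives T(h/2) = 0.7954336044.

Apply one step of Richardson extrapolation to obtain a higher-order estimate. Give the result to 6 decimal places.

r = 2: numerator weight 4, denominator 3.
Difference of the inputs: 0.7954336044 − 0.7935822156 = 0.0018513888
Divide by 2^2 − 1 = 3: 0.0018513888/3 = 0.0006171296
R = A(h/2) + (A(h/2) − A(h))/3 = 0.7954336044 + 0.0006171296 = 0.7960507340

0.796051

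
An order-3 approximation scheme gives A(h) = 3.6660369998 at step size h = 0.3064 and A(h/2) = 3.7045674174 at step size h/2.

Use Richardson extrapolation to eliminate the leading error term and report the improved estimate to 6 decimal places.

r = 3: numerator weight 8, denominator 7.
8 × 3.7045674174 − 3.6660369998 = 25.9705023394
R = 25.9705023394/7 = 3.7100717628

3.710072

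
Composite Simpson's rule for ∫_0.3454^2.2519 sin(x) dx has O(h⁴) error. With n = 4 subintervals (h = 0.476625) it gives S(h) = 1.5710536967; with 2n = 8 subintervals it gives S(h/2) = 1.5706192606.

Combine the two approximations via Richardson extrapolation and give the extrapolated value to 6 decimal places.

1.570590

With r = 4 the leading error scales as h^4, so the weight is 2^4 = 16.
Weighted: 25.1299081696 − 1.5710536967 = 23.5588544729
Divide by 2^4 − 1 = 15.
23.5588544729 ÷ 15 = 1.5705902982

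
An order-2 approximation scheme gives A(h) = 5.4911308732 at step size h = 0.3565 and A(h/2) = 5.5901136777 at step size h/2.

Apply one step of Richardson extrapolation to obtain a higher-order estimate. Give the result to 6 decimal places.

5.623108

With r = 2 the leading error scales as h^2, so the weight is 2^2 = 4.
4×5.5901136777 = 22.3604547108; subtract 5.4911308732 → 16.8693238376
16.8693238376 ÷ 3 = 5.6231079459
Shift from A(h/2): +0.0329942682.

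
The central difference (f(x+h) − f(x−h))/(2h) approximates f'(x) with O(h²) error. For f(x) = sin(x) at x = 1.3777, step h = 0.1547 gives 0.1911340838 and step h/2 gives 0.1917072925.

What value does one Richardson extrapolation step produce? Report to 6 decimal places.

0.191898

r = 2: numerator weight 4, denominator 3.
4·0.1917072925 = 0.7668291700; 0.7668291700 − 0.1911340838 = 0.5756950862
Extrapolated: 0.5756950862 / 3 = 0.1918983621
Shift from A(h/2): +0.0001910696.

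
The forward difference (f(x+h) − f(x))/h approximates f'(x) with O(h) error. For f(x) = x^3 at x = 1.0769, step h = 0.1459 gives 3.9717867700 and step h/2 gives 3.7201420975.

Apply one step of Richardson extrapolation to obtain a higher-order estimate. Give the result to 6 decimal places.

With r = 1 the leading error scales as h^1, so the weight is 2^1 = 2.
2*3.7201420975 = 7.4402841950; 7.4402841950 − 3.9717867700 = 3.4684974250
Divide by 2^1 − 1 = 1.
(2*3.7201420975 − 3.9717867700)/(2 − 1) = 3.4684974250

3.468497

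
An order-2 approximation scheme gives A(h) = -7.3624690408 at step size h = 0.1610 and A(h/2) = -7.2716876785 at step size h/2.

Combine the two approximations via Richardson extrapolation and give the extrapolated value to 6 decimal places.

-7.241427

The method has order 2: 2^2 = 4.
4*(-7.2716876785) = -29.0867507140; (-29.0867507140) − (-7.3624690408) = -21.7242816732
R = (-21.7242816732)/3 = -7.2414272244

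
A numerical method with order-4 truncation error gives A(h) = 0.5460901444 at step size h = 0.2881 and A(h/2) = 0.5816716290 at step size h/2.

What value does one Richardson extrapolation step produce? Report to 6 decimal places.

0.584044

Method order is 4; weight 2^4 = 16.
16·0.5816716290 = 9.3067460640; 9.3067460640 − 0.5460901444 = 8.7606559196
(16·0.5816716290 − 0.5460901444)/(16 − 1) = 0.5840437280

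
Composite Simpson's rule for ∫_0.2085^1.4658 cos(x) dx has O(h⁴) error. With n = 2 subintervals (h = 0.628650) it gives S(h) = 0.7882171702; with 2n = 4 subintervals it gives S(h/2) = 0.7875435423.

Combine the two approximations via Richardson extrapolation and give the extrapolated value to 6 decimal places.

Method order is 4; weight 2^4 = 16.
16×0.7875435423 = 12.6006966768; subtract 0.7882171702 → 11.8124795066
Divide by 2^4 − 1 = 15.
11.8124795066 ÷ 15 = 0.7874986338

0.787499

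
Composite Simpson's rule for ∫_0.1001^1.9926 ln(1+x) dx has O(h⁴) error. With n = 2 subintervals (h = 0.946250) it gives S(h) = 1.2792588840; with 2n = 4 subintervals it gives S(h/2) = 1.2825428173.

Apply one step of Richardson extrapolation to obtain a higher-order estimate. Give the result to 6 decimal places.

1.282762

The method has order 4: 2^4 = 16.
Weighted: 20.5206850768 − 1.2792588840 = 19.2414261928
Divide by 2^4 − 1 = 15.
R = 19.2414261928/15 = 1.2827617462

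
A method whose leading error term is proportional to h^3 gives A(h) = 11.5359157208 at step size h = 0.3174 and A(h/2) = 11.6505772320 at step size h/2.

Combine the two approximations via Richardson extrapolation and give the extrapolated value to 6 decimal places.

Error is O(h^3); halving h shrinks it by 2^3 = 8.
8·11.6505772320 = 93.2046178560; 93.2046178560 − 11.5359157208 = 81.6687021352
Denominator 8 − 1 = 7.
Extrapolated: 81.6687021352 / 7 = 11.6669574479

11.666957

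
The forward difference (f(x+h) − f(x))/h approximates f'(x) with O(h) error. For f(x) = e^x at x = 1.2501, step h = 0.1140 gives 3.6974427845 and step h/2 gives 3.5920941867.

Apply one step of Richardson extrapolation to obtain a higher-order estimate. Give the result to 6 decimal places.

The method has order 1: 2^1 = 2.
Top: 2(3.5920941867) − (3.6974427845) = 3.4867455889
(2*3.5920941867 − 3.6974427845)/(2 − 1) = 3.4867455889
Gap between inputs: 1.053e-01; correction applied: −0.1053485978.

3.486746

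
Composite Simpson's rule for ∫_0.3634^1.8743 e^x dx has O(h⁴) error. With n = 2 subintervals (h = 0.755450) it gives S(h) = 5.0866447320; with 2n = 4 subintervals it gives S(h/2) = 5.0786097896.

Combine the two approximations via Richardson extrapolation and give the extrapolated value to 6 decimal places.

5.078074

r = 4: numerator weight 16, denominator 15.
Numerator 16·A(h/2) − A(h) = 16·5.0786097896 − 5.0866447320 = 76.1711119016
76.1711119016 ÷ 15 = 5.0780741268
Gap between inputs: 8.035e-03; correction applied: −0.0005356628.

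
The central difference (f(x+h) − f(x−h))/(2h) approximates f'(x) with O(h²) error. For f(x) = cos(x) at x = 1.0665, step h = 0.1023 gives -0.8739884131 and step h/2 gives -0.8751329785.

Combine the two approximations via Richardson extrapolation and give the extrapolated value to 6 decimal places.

-0.875515

With r = 2 the leading error scales as h^2, so the weight is 2^2 = 4.
4·(-0.8751329785) = -3.5005319140; (-3.5005319140) − (-0.8739884131) = -2.6265435009
Divide by 2^2 − 1 = 3.
So the Richardson estimate is -0.8755145003.
Correction |R − A(h/2)| = 3.815e-04; gap |A(h/2) − A(h)| = 1.145e-03.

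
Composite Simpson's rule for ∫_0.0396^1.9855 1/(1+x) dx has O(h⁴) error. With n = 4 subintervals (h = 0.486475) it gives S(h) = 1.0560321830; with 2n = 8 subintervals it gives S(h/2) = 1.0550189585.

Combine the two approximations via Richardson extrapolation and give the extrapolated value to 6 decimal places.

r = 4, so 2^r = 16.
Top: 16(1.0550189585) − (1.0560321830) = 15.8242711530
(16*1.0550189585 − 1.0560321830)/(16 − 1) = 1.0549514102
Gap between inputs: 1.013e-03; correction applied: −0.0000675483.

1.054951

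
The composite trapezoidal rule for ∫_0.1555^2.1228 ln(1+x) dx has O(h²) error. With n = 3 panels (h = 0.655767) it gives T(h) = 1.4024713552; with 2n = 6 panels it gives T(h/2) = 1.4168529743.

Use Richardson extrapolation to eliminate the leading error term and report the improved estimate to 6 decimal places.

1.421647

Leading term ∝ h^2; use weight 4 = 2^2.
Numerator 4·A(h/2) − A(h) = 4·1.4168529743 − 1.4024713552 = 4.2649405420
Divide by 2^2 − 1 = 3.
R = 4.2649405420/3 = 1.4216468473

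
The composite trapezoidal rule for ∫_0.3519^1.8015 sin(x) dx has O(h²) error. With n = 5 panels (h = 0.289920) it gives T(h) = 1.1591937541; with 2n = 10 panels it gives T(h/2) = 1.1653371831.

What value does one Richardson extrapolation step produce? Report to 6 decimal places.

The method has order 2: 2^2 = 4.
4·1.1653371831 = 4.6613487324; subtract 1.1591937541 → 3.5021549783
Divide by 2^2 − 1 = 3.
3.5021549783 ÷ 3 = 1.1673849928
Gap between inputs: 6.143e-03; correction applied: +0.0020478097.

1.167385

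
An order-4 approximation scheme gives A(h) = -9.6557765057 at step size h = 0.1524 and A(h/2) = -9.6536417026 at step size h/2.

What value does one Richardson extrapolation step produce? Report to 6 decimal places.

Method order is 4; weight 2^4 = 16.
16×(-9.6536417026) − (-9.6557765057) = -144.8024907359
Denominator 16 − 1 = 15.
Result: -9.6534993824

-9.653499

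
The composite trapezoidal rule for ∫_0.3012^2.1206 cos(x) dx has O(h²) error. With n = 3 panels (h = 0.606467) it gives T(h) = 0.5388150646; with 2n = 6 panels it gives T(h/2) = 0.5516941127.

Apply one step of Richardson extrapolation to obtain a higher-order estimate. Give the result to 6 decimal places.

0.555987

The method has order 2: 2^2 = 4.
2^2×A(h/2) = 2.2067764508; minus A(h) gives 1.6679613862.
Extrapolated: 1.6679613862 / 3 = 0.5559871287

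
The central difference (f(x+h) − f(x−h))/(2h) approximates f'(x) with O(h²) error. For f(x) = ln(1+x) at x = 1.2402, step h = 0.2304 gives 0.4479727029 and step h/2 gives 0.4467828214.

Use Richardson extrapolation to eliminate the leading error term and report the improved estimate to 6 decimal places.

0.446386

Order 2 gives 2^r = 4 and 2^r − 1 = 3.
4·0.4467828214 = 1.7871312856; subtract 0.4479727029 → 1.3391585827
Extrapolated: 1.3391585827 / 3 = 0.4463861942
Shift from A(h/2): −0.0003966272.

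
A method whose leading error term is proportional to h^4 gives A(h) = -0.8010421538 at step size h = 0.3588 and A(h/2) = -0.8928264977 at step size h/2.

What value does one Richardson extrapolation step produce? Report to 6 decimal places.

Leading term ∝ h^4; use weight 16 = 2^4.
Weighted: (-14.2852239632) − (-0.8010421538) = -13.4841818094
Divide by 2^4 − 1 = 15.
Extrapolated: (-13.4841818094) / 15 = -0.8989454540

-0.898945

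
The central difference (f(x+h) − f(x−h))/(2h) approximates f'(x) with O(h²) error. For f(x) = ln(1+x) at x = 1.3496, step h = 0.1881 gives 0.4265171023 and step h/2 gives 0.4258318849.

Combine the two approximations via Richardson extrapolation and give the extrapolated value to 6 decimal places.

0.425603

With r = 2 the leading error scales as h^2, so the weight is 2^2 = 4.
2^2×A(h/2) = 1.7033275396; minus A(h) gives 1.2768104373.
Denominator 4 − 1 = 3.
Result: 0.4256034791
Gap between inputs: 6.852e-04; correction applied: −0.0002284058.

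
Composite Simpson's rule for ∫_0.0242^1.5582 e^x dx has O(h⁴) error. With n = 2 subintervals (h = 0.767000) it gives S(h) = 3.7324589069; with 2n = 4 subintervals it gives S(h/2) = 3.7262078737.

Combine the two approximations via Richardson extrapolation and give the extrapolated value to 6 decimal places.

Order 4 gives 2^r = 16 and 2^r − 1 = 15.
Top: 16(3.7262078737) − (3.7324589069) = 55.8868670723
Denominator 16 − 1 = 15.
(16·3.7262078737 − 3.7324589069)/(16 − 1) = 3.7257911382
Correction |R − A(h/2)| = 4.167e-04; gap |A(h/2) − A(h)| = 6.251e-03.

3.725791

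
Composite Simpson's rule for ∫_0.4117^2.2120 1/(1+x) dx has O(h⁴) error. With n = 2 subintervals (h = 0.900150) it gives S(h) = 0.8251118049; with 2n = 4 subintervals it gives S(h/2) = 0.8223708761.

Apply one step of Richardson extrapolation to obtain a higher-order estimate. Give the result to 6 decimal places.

0.822188

Leading term ∝ h^4; use weight 16 = 2^4.
Weighted: 13.1579340176 − 0.8251118049 = 12.3328222127
R = 12.3328222127/15 = 0.8221881475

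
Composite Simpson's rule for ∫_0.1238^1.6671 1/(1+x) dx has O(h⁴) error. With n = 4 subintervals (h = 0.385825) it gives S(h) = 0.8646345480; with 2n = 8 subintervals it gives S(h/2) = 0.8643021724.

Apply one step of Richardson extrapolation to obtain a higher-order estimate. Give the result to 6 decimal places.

0.864280

The method has order 4: 2^4 = 16.
16·0.8643021724 − 0.8646345480 = 12.9642002104
Denominator 16 − 1 = 15.
R = 12.9642002104/15 = 0.8642800140
Shift from A(h/2): −0.0000221584.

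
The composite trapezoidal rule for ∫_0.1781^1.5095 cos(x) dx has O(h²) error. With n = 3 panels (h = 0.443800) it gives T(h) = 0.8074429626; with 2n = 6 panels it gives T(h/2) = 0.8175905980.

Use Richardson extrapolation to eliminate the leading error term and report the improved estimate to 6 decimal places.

0.820973

With r = 2 the leading error scales as h^2, so the weight is 2^2 = 4.
Weighted: 3.2703623920 − 0.8074429626 = 2.4629194294
(4×0.8175905980 − 0.8074429626)/(4 − 1) = 0.8209731431
Gap between inputs: 1.015e-02; correction applied: +0.0033825451.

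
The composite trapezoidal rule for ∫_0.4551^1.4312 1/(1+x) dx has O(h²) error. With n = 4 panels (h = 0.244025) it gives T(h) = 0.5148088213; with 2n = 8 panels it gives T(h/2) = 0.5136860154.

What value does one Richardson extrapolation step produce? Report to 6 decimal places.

0.513312

Leading term ∝ h^2; use weight 4 = 2^2.
Weighted: 2.0547440616 − 0.5148088213 = 1.5399352403
Denominator 4 − 1 = 3.
So the Richardson estimate is 0.5133117468.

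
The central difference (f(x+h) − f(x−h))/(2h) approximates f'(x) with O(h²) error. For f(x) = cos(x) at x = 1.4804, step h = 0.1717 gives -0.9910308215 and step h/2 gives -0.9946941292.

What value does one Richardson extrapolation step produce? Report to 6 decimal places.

Leading term ∝ h^2; use weight 4 = 2^2.
A(h/2) − A(h) = -0.9946941292 − (-0.9910308215) = -0.0036633077
Divide by 2^2 − 1 = 3: (-0.0036633077)/3 = -0.0012211026
R = -0.9946941292 − 0.0012211026 = -0.9959152318

-0.995915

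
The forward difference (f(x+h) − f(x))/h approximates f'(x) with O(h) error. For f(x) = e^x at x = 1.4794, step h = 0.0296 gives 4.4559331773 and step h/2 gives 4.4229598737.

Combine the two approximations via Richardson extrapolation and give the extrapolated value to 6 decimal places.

4.389987

The method has order 1: 2^1 = 2.
2^1*A(h/2) = 8.8459197474; minus A(h) gives 4.3899865701.
Denominator 2 − 1 = 1.
R = 4.3899865701/1 = 4.3899865701
Correction |R − A(h/2)| = 3.297e-02; gap |A(h/2) − A(h)| = 3.297e-02.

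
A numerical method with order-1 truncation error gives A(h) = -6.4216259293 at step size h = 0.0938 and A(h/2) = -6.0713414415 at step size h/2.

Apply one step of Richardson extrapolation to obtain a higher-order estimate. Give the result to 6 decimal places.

r = 1: numerator weight 2, denominator 1.
Numerator 2·A(h/2) − A(h) = 2·(-6.0713414415) − (-6.4216259293) = -5.7210569537
(-5.7210569537) ÷ 1 = -5.7210569537
Shift from A(h/2): +0.3502844878.

-5.721057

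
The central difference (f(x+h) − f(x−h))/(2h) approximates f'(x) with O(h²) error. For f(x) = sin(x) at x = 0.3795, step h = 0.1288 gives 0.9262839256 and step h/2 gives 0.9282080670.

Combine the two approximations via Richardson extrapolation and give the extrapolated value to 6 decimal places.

The method has order 2: 2^2 = 4.
4 × 0.9282080670 = 3.7128322680; subtract 0.9262839256 → 2.7865483424
Extrapolated: 2.7865483424 / 3 = 0.9288494475
Correction |R − A(h/2)| = 6.414e-04; gap |A(h/2) − A(h)| = 1.924e-03.

0.928849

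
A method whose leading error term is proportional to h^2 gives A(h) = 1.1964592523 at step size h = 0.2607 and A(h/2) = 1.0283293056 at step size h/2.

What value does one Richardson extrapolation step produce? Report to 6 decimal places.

Error is O(h^2); halving h shrinks it by 2^2 = 4.
Numerator 4*A(h/2) − A(h) = 4*1.0283293056 − 1.1964592523 = 2.9168579701
2.9168579701 ÷ 3 = 0.9722859900
Gap between inputs: 1.681e-01; correction applied: −0.0560433156.

0.972286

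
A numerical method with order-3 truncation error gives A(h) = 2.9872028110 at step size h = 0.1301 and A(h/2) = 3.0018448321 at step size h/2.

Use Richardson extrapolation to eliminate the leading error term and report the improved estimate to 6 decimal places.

r = 3: numerator weight 8, denominator 7.
Numerator 8·A(h/2) − A(h) = 8·3.0018448321 − 2.9872028110 = 21.0275558458
Denominator 8 − 1 = 7.
(8·3.0018448321 − 2.9872028110)/(8 − 1) = 3.0039365494

3.003937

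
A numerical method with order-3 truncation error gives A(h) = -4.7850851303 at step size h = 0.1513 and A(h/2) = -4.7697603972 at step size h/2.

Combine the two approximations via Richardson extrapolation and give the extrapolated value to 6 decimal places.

With r = 3 the leading error scales as h^3, so the weight is 2^3 = 8.
Numerator 8×A(h/2) − A(h) = 8×(-4.7697603972) − (-4.7850851303) = -33.3729980473
Extrapolated: (-33.3729980473) / 7 = -4.7675711496

-4.767571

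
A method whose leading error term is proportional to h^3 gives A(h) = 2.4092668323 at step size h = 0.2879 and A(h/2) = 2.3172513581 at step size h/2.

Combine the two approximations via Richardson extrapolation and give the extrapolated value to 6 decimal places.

2.304106

r = 3, so 2^r = 8.
A(h/2) − A(h) = 2.3172513581 − 2.4092668323 = -0.0920154742
Divide by 2^3 − 1 = 7: (-0.0920154742)/7 = -0.0131450677
R = A(h/2) + (A(h/2) − A(h))/7 = 2.3172513581 − 0.0131450677 = 2.3041062904
Gap between inputs: 9.202e-02; correction applied: −0.0131450677.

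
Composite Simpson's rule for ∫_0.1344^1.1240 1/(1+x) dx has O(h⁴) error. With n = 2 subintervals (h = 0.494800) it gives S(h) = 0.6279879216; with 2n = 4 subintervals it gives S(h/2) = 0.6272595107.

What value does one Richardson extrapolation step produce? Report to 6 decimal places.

0.627211

Method order is 4; weight 2^4 = 16.
16×0.6272595107 − 0.6279879216 = 9.4081642496
R = 9.4081642496/15 = 0.6272109500
Correction |R − A(h/2)| = 4.856e-05; gap |A(h/2) − A(h)| = 7.284e-04.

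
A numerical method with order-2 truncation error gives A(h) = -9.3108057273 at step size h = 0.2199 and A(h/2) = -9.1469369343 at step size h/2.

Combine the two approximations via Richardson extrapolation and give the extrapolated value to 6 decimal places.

r = 2: numerator weight 4, denominator 3.
4 × (-9.1469369343) − (-9.3108057273) = -27.2769420099
Denominator 4 − 1 = 3.
Result: -9.0923140033
Gap between inputs: 1.639e-01; correction applied: +0.0546229310.

-9.092314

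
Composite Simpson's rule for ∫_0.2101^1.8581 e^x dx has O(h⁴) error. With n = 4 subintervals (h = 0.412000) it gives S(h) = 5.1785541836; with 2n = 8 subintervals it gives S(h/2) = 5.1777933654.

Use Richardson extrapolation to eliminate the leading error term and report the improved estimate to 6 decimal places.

5.177743

r = 4, so 2^r = 16.
16*5.1777933654 = 82.8446938464; subtract 5.1785541836 → 77.6661396628
Extrapolated: 77.6661396628 / 15 = 5.1777426442
Shift from A(h/2): −0.0000507212.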